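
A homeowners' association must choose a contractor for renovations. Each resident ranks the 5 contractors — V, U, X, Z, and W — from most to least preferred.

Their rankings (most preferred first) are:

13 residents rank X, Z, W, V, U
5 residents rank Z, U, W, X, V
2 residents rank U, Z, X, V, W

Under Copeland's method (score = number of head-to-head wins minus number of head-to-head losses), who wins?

X

Pairwise results:
  V vs U: V wins 13–7.
  V vs X: X wins 20–0.
  V vs Z: Z wins 20–0.
  V vs W: W wins 18–2.
  U vs X: X wins 13–7.
  U vs Z: Z wins 18–2.
  U vs W: W wins 13–7.
  X vs Z: X wins 13–7.
  X vs W: X wins 15–5.
  Z vs W: Z wins 20–0.
Copeland scores (wins − losses):
  V: 1 − 3 = -2
  U: 0 − 4 = -4
  X: 4 − 0 = 4
  Z: 3 − 1 = 2
  W: 2 − 2 = 0
X has the best Copeland score.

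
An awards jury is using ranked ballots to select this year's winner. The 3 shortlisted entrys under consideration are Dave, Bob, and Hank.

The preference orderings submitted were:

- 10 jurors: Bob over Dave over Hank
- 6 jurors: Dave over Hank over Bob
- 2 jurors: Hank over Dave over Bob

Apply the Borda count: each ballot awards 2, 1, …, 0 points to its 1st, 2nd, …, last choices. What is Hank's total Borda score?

10

Borda scores:
  Dave: 10·1 + 6·2 + 2·1 = 24
  Bob: 10·2 + 6·0 + 2·0 = 20
  Hank: 10·0 + 6·1 + 2·2 = 10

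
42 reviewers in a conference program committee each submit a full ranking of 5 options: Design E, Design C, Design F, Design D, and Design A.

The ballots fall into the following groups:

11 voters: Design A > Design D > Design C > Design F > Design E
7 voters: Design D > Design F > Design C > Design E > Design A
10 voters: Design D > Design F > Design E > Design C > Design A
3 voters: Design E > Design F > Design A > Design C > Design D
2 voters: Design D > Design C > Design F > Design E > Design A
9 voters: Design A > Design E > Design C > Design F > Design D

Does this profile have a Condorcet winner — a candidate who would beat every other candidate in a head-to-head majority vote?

Head-to-head results (42 voters total):
Design E vs Design C: Design E wins 22–20.
Design E vs Design F: Design F wins 30–12.
Design E vs Design D: Design D wins 30–12.
Design E vs Design A: Design E wins 22–20.
Design C vs Design F: Design C wins 22–20.
Design C vs Design D: Design D wins 30–12.
Design C vs Design A: Design A wins 23–19.
Design F vs Design D: Design D wins 30–12.
Design F vs Design A: Design F wins 22–20.
Design D vs Design A: Design A wins 23–19.
No candidate beats all others: Design E beats Design C beats Design F beats Design E, a majority cycle.

No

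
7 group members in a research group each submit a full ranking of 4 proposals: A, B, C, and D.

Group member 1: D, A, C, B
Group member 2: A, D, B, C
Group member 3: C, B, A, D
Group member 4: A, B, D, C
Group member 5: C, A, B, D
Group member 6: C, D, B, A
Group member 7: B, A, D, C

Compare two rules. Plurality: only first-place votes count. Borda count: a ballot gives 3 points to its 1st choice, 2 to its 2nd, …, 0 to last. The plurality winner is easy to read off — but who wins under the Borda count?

A

Plurality first-place counts: A 2, B 1, C 3, D 1 → C.
Borda totals: A 13, B 10, C 10, D 9 → A.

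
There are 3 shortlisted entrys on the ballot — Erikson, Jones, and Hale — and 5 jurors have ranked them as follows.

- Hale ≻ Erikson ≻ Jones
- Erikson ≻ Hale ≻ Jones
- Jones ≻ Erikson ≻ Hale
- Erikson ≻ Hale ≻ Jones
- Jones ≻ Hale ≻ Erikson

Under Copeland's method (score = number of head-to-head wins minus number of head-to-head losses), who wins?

Erikson

Pairwise results:
  Erikson vs Jones: Erikson wins 3–2.
  Erikson vs Hale: Erikson wins 3–2.
  Jones vs Hale: Hale wins 3–2.
Copeland scores (wins − losses):
  Erikson: 2 − 0 = 2
  Jones: 0 − 2 = -2
  Hale: 1 − 1 = 0
Erikson has the best Copeland score.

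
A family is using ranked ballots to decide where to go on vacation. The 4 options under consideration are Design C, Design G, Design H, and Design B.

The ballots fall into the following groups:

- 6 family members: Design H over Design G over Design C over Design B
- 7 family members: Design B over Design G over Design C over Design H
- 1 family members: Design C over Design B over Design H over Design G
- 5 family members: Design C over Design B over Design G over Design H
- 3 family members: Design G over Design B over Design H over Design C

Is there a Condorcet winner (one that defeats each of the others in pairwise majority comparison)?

No

Head-to-head results (22 voters total):
Design C vs Design G: Design G wins 16–6.
Design C vs Design H: Design C wins 13–9.
Design C vs Design B: Design C wins 12–10.
Design G vs Design H: Design G wins 15–7.
Design G vs Design B: Design B wins 13–9.
Design H vs Design B: Design B wins 16–6.
No candidate beats all others: Design C beats Design B beats Design G beats Design C, a majority cycle.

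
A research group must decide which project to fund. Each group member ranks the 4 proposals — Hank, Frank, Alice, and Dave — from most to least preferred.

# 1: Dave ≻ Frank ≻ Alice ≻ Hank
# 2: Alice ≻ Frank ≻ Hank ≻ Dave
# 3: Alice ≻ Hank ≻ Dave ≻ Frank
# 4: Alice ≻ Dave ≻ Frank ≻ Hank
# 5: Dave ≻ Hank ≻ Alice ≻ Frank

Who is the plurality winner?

Alice

First-place vote totals:
  Hank: 0
  Frank: 0
  Alice: 3
  Dave: 2
Alice has the most first-place votes.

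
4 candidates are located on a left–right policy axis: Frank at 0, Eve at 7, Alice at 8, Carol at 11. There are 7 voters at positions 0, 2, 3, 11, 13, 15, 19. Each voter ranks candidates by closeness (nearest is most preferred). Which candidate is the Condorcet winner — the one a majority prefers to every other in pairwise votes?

With single-peaked preferences on a line, the Condorcet winner is the candidate closest to the median voter.
The median voter (position 11) is closest to Carol at 11.
Check: Carol vs Eve — voters closer to Carol: 4 of 7.

Carol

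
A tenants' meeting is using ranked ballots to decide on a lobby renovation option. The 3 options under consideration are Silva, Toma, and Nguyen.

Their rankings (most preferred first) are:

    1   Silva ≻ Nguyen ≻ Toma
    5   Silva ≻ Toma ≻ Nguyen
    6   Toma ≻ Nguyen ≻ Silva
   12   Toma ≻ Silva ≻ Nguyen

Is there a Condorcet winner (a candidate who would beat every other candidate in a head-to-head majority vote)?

Head-to-head results (24 voters total):
Silva vs Toma: Toma wins 18–6.
Silva vs Nguyen: Silva wins 18–6.
Toma vs Nguyen: Toma wins 23–1.
Toma beats each rival — Silva (18–6), Nguyen (23–1) — so Toma is the Condorcet winner.

Yes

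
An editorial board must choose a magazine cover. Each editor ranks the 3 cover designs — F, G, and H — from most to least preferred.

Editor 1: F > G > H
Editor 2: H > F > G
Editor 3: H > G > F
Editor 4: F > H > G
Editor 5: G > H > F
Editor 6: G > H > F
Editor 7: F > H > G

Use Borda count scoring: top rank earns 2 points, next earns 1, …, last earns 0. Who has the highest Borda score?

H

Borda scores:
  F: 2 + 1 + 0 + 2 + 0 + 0 + 2 = 7
  G: 1 + 0 + 1 + 0 + 2 + 2 + 0 = 6
  H: 0 + 2 + 2 + 1 + 1 + 1 + 1 = 8
H has the highest total.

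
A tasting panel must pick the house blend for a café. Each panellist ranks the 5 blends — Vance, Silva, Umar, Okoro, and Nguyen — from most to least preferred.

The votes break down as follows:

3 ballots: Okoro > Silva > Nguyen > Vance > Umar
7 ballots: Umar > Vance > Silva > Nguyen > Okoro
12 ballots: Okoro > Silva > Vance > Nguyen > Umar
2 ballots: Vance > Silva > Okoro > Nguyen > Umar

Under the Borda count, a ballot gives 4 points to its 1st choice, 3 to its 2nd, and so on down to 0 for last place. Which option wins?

Silva

Borda scores:
  Vance: 3·1 + 7·3 + 12·2 + 2·4 = 56
  Silva: 3·3 + 7·2 + 12·3 + 2·3 = 65
  Umar: 3·0 + 7·4 + 12·0 + 2·0 = 28
  Okoro: 3·4 + 7·0 + 12·4 + 2·2 = 64
  Nguyen: 3·2 + 7·1 + 12·1 + 2·1 = 27
Silva has the highest total.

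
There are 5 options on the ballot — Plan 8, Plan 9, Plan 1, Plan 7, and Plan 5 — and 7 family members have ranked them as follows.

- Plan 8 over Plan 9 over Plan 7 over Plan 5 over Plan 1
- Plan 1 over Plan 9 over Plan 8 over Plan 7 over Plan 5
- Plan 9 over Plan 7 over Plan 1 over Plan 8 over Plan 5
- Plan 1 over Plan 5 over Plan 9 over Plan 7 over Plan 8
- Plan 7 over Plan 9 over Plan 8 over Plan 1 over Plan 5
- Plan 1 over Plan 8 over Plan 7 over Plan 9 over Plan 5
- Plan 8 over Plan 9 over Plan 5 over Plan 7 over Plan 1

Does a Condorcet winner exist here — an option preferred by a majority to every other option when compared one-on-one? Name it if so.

Head-to-head results (7 voters total):
Plan 8 vs Plan 9: Plan 9 wins 4–3.
Plan 8 vs Plan 1: Plan 1 wins 4–3.
Plan 8 vs Plan 7: Plan 8 wins 4–3.
Plan 8 vs Plan 5: Plan 8 wins 6–1.
Plan 9 vs Plan 1: Plan 9 wins 4–3.
Plan 9 vs Plan 7: Plan 9 wins 5–2.
Plan 9 vs Plan 5: Plan 9 wins 6–1.
Plan 1 vs Plan 7: Plan 7 wins 4–3.
Plan 1 vs Plan 5: Plan 1 wins 5–2.
Plan 7 vs Plan 5: Plan 7 wins 5–2.
Plan 9 beats each rival — Plan 8 (4–3), Plan 1 (4–3), Plan 7 (5–2), Plan 5 (6–1) — so Plan 9 is the Condorcet winner.

Plan 9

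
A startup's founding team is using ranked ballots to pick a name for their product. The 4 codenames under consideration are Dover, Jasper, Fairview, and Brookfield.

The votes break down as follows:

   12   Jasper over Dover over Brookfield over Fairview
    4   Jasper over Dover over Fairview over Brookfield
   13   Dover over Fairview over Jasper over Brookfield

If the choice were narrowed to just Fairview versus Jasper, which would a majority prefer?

Jasper

Ballots ranking Fairview above Jasper: 13.
Ballots ranking Jasper above Fairview: 12+4 = 16.
Jasper wins the head-to-head, 16–13.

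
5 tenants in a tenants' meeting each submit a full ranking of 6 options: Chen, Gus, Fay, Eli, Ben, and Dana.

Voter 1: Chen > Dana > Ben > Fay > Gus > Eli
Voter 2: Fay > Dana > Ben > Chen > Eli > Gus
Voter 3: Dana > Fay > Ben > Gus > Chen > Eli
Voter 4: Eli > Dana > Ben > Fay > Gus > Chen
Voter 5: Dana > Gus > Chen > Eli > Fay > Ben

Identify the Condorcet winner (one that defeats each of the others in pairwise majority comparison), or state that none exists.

Head-to-head results (5 voters total):
Chen vs Gus: Gus wins 3–2.
Chen vs Fay: Fay wins 3–2.
Chen vs Eli: Chen wins 4–1.
Chen vs Ben: Ben wins 3–2.
Chen vs Dana: Dana wins 4–1.
Gus vs Fay: Fay wins 4–1.
Gus vs Eli: Gus wins 3–2.
Gus vs Ben: Ben wins 4–1.
Gus vs Dana: Dana wins 5–0.
Fay vs Eli: Fay wins 3–2.
Fay vs Ben: Fay wins 3–2.
Fay vs Dana: Dana wins 4–1.
Eli vs Ben: Ben wins 3–2.
Eli vs Dana: Dana wins 4–1.
Ben vs Dana: Dana wins 5–0.
Dana beats each rival — Chen (4–1), Gus (5–0), Fay (4–1), Eli (4–1), Ben (5–0) — so Dana is the Condorcet winner.

Dana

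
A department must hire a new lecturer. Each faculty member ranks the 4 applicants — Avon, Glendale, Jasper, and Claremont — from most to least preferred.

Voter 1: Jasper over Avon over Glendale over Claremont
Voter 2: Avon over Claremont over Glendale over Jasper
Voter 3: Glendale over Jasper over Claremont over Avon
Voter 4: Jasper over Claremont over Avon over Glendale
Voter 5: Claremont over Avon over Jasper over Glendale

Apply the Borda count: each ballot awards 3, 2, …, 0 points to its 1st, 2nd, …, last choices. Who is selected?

Jasper

Borda scores:
  Avon: 2 + 3 + 0 + 1 + 2 = 8
  Glendale: 1 + 1 + 3 + 0 + 0 = 5
  Jasper: 3 + 0 + 2 + 3 + 1 = 9
  Claremont: 0 + 2 + 1 + 2 + 3 = 8
Jasper has the highest total.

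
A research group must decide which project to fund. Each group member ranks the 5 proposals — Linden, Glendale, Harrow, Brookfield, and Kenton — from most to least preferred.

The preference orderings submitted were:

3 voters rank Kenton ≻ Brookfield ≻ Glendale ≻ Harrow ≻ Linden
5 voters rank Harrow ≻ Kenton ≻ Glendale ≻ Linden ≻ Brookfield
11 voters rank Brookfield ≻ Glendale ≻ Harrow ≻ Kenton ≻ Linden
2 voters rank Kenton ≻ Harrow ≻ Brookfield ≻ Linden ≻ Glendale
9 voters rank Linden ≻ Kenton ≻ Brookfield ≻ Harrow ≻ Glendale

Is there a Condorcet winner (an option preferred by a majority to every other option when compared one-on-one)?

Head-to-head results (30 voters total):
Linden vs Glendale: Glendale wins 19–11.
Linden vs Harrow: Harrow wins 21–9.
Linden vs Brookfield: Brookfield wins 16–14.
Linden vs Kenton: Kenton wins 21–9.
Glendale vs Harrow: Harrow wins 16–14.
Glendale vs Brookfield: Brookfield wins 25–5.
Glendale vs Kenton: Kenton wins 19–11.
Harrow vs Brookfield: Brookfield wins 23–7.
Harrow vs Kenton: Harrow wins 16–14.
Brookfield vs Kenton: Kenton wins 19–11.
No candidate beats all others: Harrow beats Kenton beats Brookfield beats Harrow, a majority cycle.

No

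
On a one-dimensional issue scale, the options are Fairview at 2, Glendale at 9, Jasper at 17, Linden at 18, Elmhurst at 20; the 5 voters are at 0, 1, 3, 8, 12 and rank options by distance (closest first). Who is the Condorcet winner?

With single-peaked preferences on a line, the Condorcet winner is the candidate closest to the median voter.
The median voter (position 3) is closest to Fairview at 2.
Check: Fairview vs Elmhurst — voters closer to Fairview: 4 of 5.

Fairview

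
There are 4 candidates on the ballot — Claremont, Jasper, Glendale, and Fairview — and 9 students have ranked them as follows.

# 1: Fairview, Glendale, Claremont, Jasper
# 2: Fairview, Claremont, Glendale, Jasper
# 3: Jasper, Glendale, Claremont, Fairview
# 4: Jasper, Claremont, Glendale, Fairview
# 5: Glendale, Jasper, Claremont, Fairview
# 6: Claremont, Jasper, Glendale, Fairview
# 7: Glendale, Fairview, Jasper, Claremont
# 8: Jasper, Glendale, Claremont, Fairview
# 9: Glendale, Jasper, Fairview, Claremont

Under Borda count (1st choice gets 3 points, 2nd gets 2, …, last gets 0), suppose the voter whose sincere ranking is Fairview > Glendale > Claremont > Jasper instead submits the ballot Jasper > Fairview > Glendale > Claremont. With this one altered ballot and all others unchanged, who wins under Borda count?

Jasper

Borda totals with the altered ballot: Claremont 10, Jasper 19, Glendale 17, Fairview 8.
The switch changes the winner from Glendale to Jasper.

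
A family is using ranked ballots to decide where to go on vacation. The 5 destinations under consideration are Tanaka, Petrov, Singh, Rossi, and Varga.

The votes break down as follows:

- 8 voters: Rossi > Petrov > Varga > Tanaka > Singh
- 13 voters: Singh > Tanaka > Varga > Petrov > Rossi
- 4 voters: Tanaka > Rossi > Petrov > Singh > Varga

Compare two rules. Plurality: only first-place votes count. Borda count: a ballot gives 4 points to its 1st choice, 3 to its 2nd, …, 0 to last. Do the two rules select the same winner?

No

Plurality first-place counts: Tanaka 4, Petrov 0, Singh 13, Rossi 8, Varga 0 → Singh.
Borda totals: Tanaka 63, Petrov 45, Singh 56, Rossi 44, Varga 42 → Tanaka.
The two rules disagree: plurality picks Singh, Borda picks Tanaka.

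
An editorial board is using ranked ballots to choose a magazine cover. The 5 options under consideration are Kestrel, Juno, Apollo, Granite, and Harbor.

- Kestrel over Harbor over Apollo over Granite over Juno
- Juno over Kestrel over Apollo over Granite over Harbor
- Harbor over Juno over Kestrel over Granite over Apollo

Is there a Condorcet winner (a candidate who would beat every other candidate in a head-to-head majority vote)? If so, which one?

None — there is no Condorcet winner

Head-to-head results (3 voters total):
Kestrel vs Juno: Juno wins 2–1.
Kestrel vs Apollo: Kestrel wins 3–0.
Kestrel vs Granite: Kestrel wins 3–0.
Kestrel vs Harbor: Kestrel wins 2–1.
Juno vs Apollo: Juno wins 2–1.
Juno vs Granite: Juno wins 2–1.
Juno vs Harbor: Harbor wins 2–1.
Apollo vs Granite: Apollo wins 2–1.
Apollo vs Harbor: Harbor wins 2–1.
Granite vs Harbor: Harbor wins 2–1.
No candidate beats all others: Kestrel beats Harbor beats Juno beats Kestrel, a majority cycle.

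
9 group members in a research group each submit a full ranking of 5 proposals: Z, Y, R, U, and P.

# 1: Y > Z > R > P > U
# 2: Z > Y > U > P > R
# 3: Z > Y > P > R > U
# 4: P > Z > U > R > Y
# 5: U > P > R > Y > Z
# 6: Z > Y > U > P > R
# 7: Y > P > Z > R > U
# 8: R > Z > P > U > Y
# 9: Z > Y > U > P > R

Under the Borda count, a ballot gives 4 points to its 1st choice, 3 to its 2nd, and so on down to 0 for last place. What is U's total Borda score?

Borda scores:
  Z: 3 + 4 + 4 + 3 + 0 + 4 + 2 + 3 + 4 = 27
  Y: 4 + 3 + 3 + 0 + 1 + 3 + 4 + 0 + 3 = 21
  R: 2 + 0 + 1 + 1 + 2 + 0 + 1 + 4 + 0 = 11
  U: 0 + 2 + 0 + 2 + 4 + 2 + 0 + 1 + 2 = 13
  P: 1 + 1 + 2 + 4 + 3 + 1 + 3 + 2 + 1 = 18

13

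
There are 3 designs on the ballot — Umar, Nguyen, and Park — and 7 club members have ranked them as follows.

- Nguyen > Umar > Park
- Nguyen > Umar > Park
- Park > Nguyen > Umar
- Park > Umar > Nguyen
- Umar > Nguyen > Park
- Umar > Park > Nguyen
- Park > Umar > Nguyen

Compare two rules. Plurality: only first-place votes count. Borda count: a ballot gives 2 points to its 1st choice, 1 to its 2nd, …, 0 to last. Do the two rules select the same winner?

No

Plurality first-place counts: Umar 2, Nguyen 2, Park 3 → Park.
Borda totals: Umar 8, Nguyen 6, Park 7 → Umar.
The two rules disagree: plurality picks Park, Borda picks Umar.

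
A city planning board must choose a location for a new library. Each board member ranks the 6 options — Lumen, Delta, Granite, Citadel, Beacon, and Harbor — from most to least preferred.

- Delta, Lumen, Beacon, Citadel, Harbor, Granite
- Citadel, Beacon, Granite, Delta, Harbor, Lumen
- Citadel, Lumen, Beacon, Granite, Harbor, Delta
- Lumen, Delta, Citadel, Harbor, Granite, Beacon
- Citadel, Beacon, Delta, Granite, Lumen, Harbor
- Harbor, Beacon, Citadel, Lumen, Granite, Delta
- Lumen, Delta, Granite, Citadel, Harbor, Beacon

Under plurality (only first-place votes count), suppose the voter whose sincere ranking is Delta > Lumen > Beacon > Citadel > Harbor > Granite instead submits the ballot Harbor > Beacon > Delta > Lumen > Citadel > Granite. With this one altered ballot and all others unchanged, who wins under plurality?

Citadel

First-place totals with the altered ballot: Lumen 2, Delta 0, Granite 0, Citadel 3, Beacon 0, Harbor 2.
The winner is unchanged: still Citadel.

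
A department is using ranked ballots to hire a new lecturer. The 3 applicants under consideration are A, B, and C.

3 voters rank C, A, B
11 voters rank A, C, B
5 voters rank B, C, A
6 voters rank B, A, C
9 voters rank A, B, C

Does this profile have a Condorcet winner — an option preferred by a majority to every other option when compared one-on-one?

Head-to-head results (34 voters total):
A vs B: A wins 23–11.
A vs C: A wins 26–8.
B vs C: B wins 20–14.
A beats each rival — B (23–11), C (26–8) — so A is the Condorcet winner.

Yes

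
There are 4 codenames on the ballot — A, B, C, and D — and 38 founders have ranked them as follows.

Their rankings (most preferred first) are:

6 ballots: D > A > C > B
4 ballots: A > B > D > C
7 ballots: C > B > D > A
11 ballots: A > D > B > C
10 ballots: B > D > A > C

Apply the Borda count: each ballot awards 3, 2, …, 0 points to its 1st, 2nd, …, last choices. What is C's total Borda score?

Borda scores:
  A: 6·2 + 4·3 + 7·0 + 11·3 + 10·1 = 67
  B: 6·0 + 4·2 + 7·2 + 11·1 + 10·3 = 63
  C: 6·1 + 4·0 + 7·3 + 11·0 + 10·0 = 27
  D: 6·3 + 4·1 + 7·1 + 11·2 + 10·2 = 71

27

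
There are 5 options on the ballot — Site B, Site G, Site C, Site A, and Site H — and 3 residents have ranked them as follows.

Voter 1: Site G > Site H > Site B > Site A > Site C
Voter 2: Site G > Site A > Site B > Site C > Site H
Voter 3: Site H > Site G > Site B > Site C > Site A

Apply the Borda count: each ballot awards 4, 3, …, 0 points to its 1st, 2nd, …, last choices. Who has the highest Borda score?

Site G

Borda scores:
  Site B: 2 + 2 + 2 = 6
  Site G: 4 + 4 + 3 = 11
  Site C: 0 + 1 + 1 = 2
  Site A: 1 + 3 + 0 = 4
  Site H: 3 + 0 + 4 = 7
Site G has the highest total.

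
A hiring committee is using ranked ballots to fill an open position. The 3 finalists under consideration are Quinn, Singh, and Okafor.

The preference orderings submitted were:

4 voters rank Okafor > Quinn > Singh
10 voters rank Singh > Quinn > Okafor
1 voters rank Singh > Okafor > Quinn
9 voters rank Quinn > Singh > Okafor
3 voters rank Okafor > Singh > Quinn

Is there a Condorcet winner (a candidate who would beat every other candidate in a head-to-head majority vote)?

Head-to-head results (27 voters total):
Quinn vs Singh: Singh wins 14–13.
Quinn vs Okafor: Quinn wins 19–8.
Singh vs Okafor: Singh wins 20–7.
Singh beats each rival — Quinn (14–13), Okafor (20–7) — so Singh is the Condorcet winner.

Yes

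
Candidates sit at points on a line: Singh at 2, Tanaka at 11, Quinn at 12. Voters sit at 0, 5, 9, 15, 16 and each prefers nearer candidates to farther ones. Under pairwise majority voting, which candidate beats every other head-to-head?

Tanaka

With single-peaked preferences on a line, the Condorcet winner is the candidate closest to the median voter.
The median voter (position 9) is closest to Tanaka at 11.
Check: Tanaka vs Singh — voters closer to Tanaka: 3 of 5.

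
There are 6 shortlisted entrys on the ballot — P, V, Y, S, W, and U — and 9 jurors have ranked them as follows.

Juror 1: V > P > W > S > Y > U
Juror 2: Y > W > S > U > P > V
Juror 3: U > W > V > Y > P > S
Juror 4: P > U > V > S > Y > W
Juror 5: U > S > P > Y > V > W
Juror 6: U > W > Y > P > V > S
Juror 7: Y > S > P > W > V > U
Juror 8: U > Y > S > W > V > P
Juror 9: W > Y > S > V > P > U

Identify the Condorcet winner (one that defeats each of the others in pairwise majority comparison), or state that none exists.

U

Head-to-head results (9 voters total):
P vs V: P wins 5–4.
P vs Y: Y wins 6–3.
P vs S: S wins 5–4.
P vs W: W wins 5–4.
P vs U: U wins 5–4.
V vs Y: Y wins 6–3.
V vs S: S wins 5–4.
V vs W: W wins 6–3.
V vs U: U wins 6–3.
Y vs S: Y wins 6–3.
Y vs W: Y wins 5–4.
Y vs U: U wins 5–4.
S vs W: W wins 5–4.
S vs U: U wins 5–4.
W vs U: U wins 5–4.
U beats each rival — P (5–4), V (6–3), Y (5–4), S (5–4), W (5–4) — so U is the Condorcet winner.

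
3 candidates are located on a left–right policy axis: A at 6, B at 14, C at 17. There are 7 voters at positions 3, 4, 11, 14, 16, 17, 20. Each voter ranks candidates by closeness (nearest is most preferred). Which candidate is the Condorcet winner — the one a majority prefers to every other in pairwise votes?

With single-peaked preferences on a line, the Condorcet winner is the candidate closest to the median voter.
The median voter (position 14) is closest to B at 14.
Check: B vs C — voters closer to B: 4 of 7.

B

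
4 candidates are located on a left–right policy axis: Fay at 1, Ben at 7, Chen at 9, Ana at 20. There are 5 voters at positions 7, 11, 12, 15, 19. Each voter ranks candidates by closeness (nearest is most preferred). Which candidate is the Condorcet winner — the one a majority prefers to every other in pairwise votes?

With single-peaked preferences on a line, the Condorcet winner is the candidate closest to the median voter.
The median voter (position 12) is closest to Chen at 9.
Check: Chen vs Fay — voters closer to Chen: 5 of 5.

Chen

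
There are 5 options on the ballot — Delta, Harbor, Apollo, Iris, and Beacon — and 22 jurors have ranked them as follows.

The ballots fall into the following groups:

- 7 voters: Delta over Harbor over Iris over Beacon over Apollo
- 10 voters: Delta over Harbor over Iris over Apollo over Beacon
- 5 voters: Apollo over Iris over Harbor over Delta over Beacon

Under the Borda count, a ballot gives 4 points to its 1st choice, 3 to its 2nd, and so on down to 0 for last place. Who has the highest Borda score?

Delta

Borda scores:
  Delta: 7·4 + 10·4 + 5·1 = 73
  Harbor: 7·3 + 10·3 + 5·2 = 61
  Apollo: 7·0 + 10·1 + 5·4 = 30
  Iris: 7·2 + 10·2 + 5·3 = 49
  Beacon: 7·1 + 10·0 + 5·0 = 7
Delta has the highest total.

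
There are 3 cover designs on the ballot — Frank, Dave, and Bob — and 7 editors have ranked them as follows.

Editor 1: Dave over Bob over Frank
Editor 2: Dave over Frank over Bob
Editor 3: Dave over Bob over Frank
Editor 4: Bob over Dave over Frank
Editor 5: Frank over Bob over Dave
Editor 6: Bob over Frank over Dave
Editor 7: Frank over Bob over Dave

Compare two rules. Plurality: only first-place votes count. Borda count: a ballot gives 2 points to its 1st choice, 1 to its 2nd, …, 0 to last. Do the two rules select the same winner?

No

Plurality first-place counts: Frank 2, Dave 3, Bob 2 → Dave.
Borda totals: Frank 6, Dave 7, Bob 8 → Bob.
The two rules disagree: plurality picks Dave, Borda picks Bob.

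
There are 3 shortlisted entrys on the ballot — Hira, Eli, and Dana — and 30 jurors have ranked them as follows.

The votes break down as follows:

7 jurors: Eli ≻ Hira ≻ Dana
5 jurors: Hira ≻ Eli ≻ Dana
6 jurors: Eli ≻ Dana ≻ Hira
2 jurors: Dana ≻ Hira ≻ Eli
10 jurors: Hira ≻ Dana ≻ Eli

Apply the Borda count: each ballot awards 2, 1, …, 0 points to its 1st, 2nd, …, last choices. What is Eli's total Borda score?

Borda scores:
  Hira: 7·1 + 5·2 + 6·0 + 2·1 + 10·2 = 39
  Eli: 7·2 + 5·1 + 6·2 + 2·0 + 10·0 = 31
  Dana: 7·0 + 5·0 + 6·1 + 2·2 + 10·1 = 20

31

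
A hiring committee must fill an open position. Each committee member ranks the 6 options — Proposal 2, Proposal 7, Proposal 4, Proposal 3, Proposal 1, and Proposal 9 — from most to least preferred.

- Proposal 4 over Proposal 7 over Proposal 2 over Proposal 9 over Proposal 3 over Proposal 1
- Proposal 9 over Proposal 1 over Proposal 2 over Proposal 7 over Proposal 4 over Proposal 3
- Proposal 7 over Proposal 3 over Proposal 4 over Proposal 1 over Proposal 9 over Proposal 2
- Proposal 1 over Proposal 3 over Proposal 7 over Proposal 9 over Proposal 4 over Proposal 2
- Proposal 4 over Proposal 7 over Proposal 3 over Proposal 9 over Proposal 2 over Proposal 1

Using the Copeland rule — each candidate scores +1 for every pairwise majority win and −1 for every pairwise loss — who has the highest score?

Pairwise results:
  Proposal 2 vs Proposal 7: Proposal 7 wins 4–1.
  Proposal 2 vs Proposal 4: Proposal 4 wins 4–1.
  Proposal 2 vs Proposal 3: Proposal 3 wins 3–2.
  Proposal 2 vs Proposal 1: Proposal 1 wins 3–2.
  Proposal 2 vs Proposal 9: Proposal 9 wins 4–1.
  Proposal 7 vs Proposal 4: Proposal 7 wins 3–2.
  Proposal 7 vs Proposal 3: Proposal 7 wins 4–1.
  Proposal 7 vs Proposal 1: Proposal 7 wins 3–2.
  Proposal 7 vs Proposal 9: Proposal 7 wins 4–1.
  Proposal 4 vs Proposal 3: Proposal 4 wins 3–2.
  Proposal 4 vs Proposal 1: Proposal 4 wins 3–2.
  Proposal 4 vs Proposal 9: Proposal 4 wins 3–2.
  Proposal 3 vs Proposal 1: Proposal 3 wins 3–2.
  Proposal 3 vs Proposal 9: Proposal 3 wins 3–2.
  Proposal 1 vs Proposal 9: Proposal 9 wins 3–2.
Copeland scores (wins − losses):
  Proposal 2: 0 − 5 = -5
  Proposal 7: 5 − 0 = 5
  Proposal 4: 4 − 1 = 3
  Proposal 3: 3 − 2 = 1
  Proposal 1: 1 − 4 = -3
  Proposal 9: 2 − 3 = -1
Proposal 7 has the best Copeland score.

Proposal 7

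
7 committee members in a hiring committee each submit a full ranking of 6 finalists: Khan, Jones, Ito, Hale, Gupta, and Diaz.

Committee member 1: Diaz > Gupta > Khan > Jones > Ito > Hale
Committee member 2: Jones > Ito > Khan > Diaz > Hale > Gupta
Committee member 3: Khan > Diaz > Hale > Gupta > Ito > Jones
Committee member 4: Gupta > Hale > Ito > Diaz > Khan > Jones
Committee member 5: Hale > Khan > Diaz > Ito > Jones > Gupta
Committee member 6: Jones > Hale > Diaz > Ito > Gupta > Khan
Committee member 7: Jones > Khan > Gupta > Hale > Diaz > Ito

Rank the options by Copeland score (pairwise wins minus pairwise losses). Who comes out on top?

Khan

Pairwise results:
  Khan vs Jones: Khan wins 4–3.
  Khan vs Ito: Khan wins 4–3.
  Khan vs Hale: Khan wins 4–3.
  Khan vs Gupta: Khan wins 4–3.
  Khan vs Diaz: Khan wins 4–3.
  Jones vs Ito: Jones wins 4–3.
  Jones vs Hale: Jones wins 4–3.
  Jones vs Gupta: Jones wins 4–3.
  Jones vs Diaz: Diaz wins 4–3.
  Ito vs Hale: Hale wins 5–2.
  Ito vs Gupta: Gupta wins 4–3.
  Ito vs Diaz: Diaz wins 5–2.
  Hale vs Gupta: Hale wins 4–3.
  Hale vs Diaz: Hale wins 4–3.
  Gupta vs Diaz: Diaz wins 5–2.
Copeland scores (wins − losses):
  Khan: 5 − 0 = 5
  Jones: 3 − 2 = 1
  Ito: 0 − 5 = -5
  Hale: 3 − 2 = 1
  Gupta: 1 − 4 = -3
  Diaz: 3 − 2 = 1
Khan has the best Copeland score.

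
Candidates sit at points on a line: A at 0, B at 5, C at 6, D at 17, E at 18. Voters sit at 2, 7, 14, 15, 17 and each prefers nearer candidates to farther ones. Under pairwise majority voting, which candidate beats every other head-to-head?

With single-peaked preferences on a line, the Condorcet winner is the candidate closest to the median voter.
The median voter (position 14) is closest to D at 17.
Check: D vs C — voters closer to D: 3 of 5.

D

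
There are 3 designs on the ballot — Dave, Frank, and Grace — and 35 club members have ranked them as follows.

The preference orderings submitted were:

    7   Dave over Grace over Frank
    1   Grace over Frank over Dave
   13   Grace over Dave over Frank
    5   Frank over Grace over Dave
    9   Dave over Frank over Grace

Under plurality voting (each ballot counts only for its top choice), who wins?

Dave

First-place vote totals:
  Dave: 16
  Frank: 5
  Grace: 14
Dave has the most first-place votes.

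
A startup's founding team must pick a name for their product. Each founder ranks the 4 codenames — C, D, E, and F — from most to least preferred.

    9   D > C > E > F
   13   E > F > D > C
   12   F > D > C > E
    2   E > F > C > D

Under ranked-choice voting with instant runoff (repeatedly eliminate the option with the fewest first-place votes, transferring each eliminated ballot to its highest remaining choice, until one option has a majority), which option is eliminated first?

Round 1: E 15, F 12, D 9, C 0. C has the fewest and is eliminated.
Round 2: E 15, F 12, D 9. D has the fewest and is eliminated.
Round 3: E 24, F 12. E has a majority.

C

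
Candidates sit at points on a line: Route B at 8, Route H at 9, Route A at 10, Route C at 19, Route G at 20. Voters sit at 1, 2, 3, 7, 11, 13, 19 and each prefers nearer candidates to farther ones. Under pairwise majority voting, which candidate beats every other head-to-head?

With single-peaked preferences on a line, the Condorcet winner is the candidate closest to the median voter.
The median voter (position 7) is closest to Route B at 8.
Check: Route B vs Route G — voters closer to Route B: 6 of 7.

Route B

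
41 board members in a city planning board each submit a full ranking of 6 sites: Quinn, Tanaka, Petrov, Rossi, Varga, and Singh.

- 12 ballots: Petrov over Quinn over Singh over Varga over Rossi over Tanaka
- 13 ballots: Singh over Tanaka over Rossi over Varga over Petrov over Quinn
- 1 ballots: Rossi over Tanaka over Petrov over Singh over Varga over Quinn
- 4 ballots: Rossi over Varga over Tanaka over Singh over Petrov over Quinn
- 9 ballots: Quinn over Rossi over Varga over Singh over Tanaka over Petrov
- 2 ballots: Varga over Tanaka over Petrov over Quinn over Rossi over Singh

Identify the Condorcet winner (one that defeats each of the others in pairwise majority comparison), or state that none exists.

No Condorcet winner

Head-to-head results (41 voters total):
Quinn vs Tanaka: Quinn wins 21–20.
Quinn vs Petrov: Petrov wins 32–9.
Quinn vs Rossi: Quinn wins 23–18.
Quinn vs Varga: Quinn wins 21–20.
Quinn vs Singh: Quinn wins 23–18.
Tanaka vs Petrov: Tanaka wins 29–12.
Tanaka vs Rossi: Rossi wins 26–15.
Tanaka vs Varga: Varga wins 27–14.
Tanaka vs Singh: Singh wins 34–7.
Petrov vs Rossi: Rossi wins 27–14.
Petrov vs Varga: Varga wins 28–13.
Petrov vs Singh: Singh wins 26–15.
Rossi vs Varga: Rossi wins 27–14.
Rossi vs Singh: Singh wins 25–16.
Varga vs Singh: Singh wins 26–15.
No candidate beats all others: Quinn beats Tanaka beats Petrov beats Quinn, a majority cycle.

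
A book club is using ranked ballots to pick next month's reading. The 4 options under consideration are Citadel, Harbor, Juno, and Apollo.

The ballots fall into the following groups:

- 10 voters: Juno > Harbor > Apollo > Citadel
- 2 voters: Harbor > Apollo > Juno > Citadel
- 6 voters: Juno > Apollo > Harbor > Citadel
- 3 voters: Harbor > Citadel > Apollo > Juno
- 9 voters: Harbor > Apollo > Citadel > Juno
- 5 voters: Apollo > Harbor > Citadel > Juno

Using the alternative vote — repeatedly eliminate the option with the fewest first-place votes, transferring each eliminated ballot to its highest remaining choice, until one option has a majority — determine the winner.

Round 1: Juno 16, Harbor 14, Apollo 5, Citadel 0. Citadel has the fewest and is eliminated.
Round 2: Juno 16, Harbor 14, Apollo 5. Apollo has the fewest and is eliminated.
Round 3: Harbor 19, Juno 16. Harbor has a majority.

Harbor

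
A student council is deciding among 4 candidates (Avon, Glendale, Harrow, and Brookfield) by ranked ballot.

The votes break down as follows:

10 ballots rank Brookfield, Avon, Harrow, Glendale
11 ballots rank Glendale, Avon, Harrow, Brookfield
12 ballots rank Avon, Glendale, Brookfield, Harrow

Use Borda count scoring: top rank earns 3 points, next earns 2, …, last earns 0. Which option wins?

Borda scores:
  Avon: 10·2 + 11·2 + 12·3 = 78
  Glendale: 10·0 + 11·3 + 12·2 = 57
  Harrow: 10·1 + 11·1 + 12·0 = 21
  Brookfield: 10·3 + 11·0 + 12·1 = 42
Avon has the highest total.

Avon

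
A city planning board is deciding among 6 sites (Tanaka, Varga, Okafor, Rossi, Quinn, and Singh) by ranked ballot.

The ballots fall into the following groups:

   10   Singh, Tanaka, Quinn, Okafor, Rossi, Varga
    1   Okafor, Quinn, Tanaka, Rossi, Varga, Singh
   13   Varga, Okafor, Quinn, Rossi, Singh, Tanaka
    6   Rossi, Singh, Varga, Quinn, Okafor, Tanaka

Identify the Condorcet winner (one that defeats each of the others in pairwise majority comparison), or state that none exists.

There is no Condorcet winner

Head-to-head results (30 voters total):
Tanaka vs Varga: Varga wins 19–11.
Tanaka vs Okafor: Okafor wins 20–10.
Tanaka vs Rossi: Rossi wins 19–11.
Tanaka vs Quinn: Quinn wins 20–10.
Tanaka vs Singh: Singh wins 29–1.
Varga vs Okafor: Varga wins 19–11.
Varga vs Rossi: Rossi wins 17–13.
Varga vs Quinn: Varga wins 19–11.
Varga vs Singh: Singh wins 16–14.
Okafor vs Rossi: Okafor wins 24–6.
Okafor vs Quinn: Quinn wins 16–14.
Okafor vs Singh: Singh wins 16–14.
Rossi vs Quinn: Quinn wins 24–6.
Rossi vs Singh: Rossi wins 20–10.
Quinn vs Singh: Singh wins 16–14.
No candidate beats all others: Varga beats Okafor beats Rossi beats Varga, a majority cycle.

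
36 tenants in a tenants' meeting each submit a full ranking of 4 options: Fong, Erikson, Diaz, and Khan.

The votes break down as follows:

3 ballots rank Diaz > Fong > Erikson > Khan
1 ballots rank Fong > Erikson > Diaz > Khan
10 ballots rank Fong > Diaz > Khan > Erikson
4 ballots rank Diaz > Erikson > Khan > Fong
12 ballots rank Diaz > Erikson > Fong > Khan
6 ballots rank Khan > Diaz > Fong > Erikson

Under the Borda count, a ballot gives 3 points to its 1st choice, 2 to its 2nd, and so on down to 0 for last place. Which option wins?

Diaz

Borda scores:
  Fong: 3·2 + 3 + 10·3 + 4·0 + 12·1 + 6·1 = 57
  Erikson: 3·1 + 2 + 10·0 + 4·2 + 12·2 + 6·0 = 37
  Diaz: 3·3 + 1 + 10·2 + 4·3 + 12·3 + 6·2 = 90
  Khan: 3·0 + 0 + 10·1 + 4·1 + 12·0 + 6·3 = 32
Diaz has the highest total.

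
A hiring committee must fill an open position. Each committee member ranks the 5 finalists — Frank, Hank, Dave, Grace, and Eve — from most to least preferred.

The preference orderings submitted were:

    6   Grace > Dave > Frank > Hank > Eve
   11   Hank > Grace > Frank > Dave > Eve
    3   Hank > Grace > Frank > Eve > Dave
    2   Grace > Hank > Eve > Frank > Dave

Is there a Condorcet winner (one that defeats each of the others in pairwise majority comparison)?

Yes

Head-to-head results (22 voters total):
Frank vs Hank: Hank wins 16–6.
Frank vs Dave: Frank wins 16–6.
Frank vs Grace: Grace wins 22–0.
Frank vs Eve: Frank wins 20–2.
Hank vs Dave: Hank wins 16–6.
Hank vs Grace: Hank wins 14–8.
Hank vs Eve: Hank wins 22–0.
Dave vs Grace: Grace wins 22–0.
Dave vs Eve: Dave wins 17–5.
Grace vs Eve: Grace wins 22–0.
Hank beats each rival — Frank (16–6), Dave (16–6), Grace (14–8), Eve (22–0) — so Hank is the Condorcet winner.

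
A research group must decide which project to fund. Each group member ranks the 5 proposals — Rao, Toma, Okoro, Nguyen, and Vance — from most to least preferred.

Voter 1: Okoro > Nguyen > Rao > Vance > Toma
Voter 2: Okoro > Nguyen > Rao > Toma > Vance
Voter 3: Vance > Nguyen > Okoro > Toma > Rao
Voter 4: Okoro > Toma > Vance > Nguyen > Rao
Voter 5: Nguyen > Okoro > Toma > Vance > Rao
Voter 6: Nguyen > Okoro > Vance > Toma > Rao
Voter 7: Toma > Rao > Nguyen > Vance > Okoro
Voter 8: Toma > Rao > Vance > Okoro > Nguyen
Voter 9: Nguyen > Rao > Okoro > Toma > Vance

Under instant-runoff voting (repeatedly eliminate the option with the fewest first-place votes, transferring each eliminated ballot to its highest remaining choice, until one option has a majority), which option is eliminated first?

Round 1: Okoro 3, Nguyen 3, Toma 2, Vance 1, Rao 0. Rao has the fewest and is eliminated.
Round 2: Okoro 3, Nguyen 3, Toma 2, Vance 1. Vance has the fewest and is eliminated.
Round 3: Nguyen 4, Okoro 3, Toma 2. Toma has the fewest and is eliminated.
Round 4: Nguyen 5, Okoro 4. Nguyen has a majority.

Rao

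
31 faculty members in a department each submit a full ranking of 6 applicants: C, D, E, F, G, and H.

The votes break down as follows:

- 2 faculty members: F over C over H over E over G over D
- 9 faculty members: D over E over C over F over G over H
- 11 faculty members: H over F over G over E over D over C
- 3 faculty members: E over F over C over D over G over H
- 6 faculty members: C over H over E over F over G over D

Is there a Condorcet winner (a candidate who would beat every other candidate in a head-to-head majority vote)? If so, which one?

Head-to-head results (31 voters total):
C vs D: D wins 20–11.
C vs E: E wins 23–8.
C vs F: F wins 16–15.
C vs G: C wins 20–11.
C vs H: C wins 20–11.
D vs E: E wins 22–9.
D vs F: F wins 22–9.
D vs G: G wins 19–12.
D vs H: H wins 19–12.
E vs F: E wins 18–13.
E vs G: E wins 20–11.
E vs H: H wins 19–12.
F vs G: F wins 31–0.
F vs H: H wins 17–14.
G vs H: H wins 19–12.
No candidate beats all others: C beats G beats D beats C, a majority cycle.

There is no Condorcet winner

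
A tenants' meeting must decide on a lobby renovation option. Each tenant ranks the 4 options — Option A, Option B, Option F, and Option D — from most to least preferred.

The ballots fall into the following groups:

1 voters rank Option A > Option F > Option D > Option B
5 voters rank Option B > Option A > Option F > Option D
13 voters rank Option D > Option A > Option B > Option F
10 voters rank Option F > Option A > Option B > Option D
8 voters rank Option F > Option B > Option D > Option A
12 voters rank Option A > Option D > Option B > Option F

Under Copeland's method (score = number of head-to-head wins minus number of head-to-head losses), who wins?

Pairwise results:
  Option A vs Option B: Option A wins 36–13.
  Option A vs Option F: Option A wins 31–18.
  Option A vs Option D: Option A wins 28–21.
  Option B vs Option F: Option B wins 30–19.
  Option B vs Option D: Option D wins 26–23.
  Option F vs Option D: Option D wins 25–24.
Copeland scores (wins − losses):
  Option A: 3 − 0 = 3
  Option B: 1 − 2 = -1
  Option F: 0 − 3 = -3
  Option D: 2 − 1 = 1
Option A has the best Copeland score.

Option A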